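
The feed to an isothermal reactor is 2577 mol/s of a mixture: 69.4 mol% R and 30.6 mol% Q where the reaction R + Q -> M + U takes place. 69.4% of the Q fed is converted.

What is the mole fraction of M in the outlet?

Q reacted = 0.694 × 788.6 = 547.3 mol/s; ν_Q = −1, so ξ = 547.3/1 = 547.3 mol/s.
Outlet amounts (n = n₀ + ν ξ):
  R: 1788 − 1(547.3) = 1241
  Q: 788.6 − 1(547.3) = 241.3
  M: 0 + 1(547.3) = 547.3
  U: 0 + 1(547.3) = 547.3
Total out = 2577 mol/s; y_M = 547.3 / 2577 = 0.2124.

0.212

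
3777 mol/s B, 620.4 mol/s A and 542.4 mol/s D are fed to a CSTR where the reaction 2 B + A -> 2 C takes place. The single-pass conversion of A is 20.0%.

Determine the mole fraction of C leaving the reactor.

A reacted = 0.2 × 620.4 = 124.1 mol/s; ν_A = −1, so ξ = 124.1/1 = 124.1 mol/s.
Outlet amounts (n = n₀ + ν ξ):
  B: 3777 − 2(124.1) = 3529
  A: 620.4 − 1(124.1) = 496.3
  C: 0 + 2(124.1) = 248.2
  D: 542.4 (inert)
Total out = 4816 mol/s; y_C = 248.2 / 4816 = 0.05153.

0.0515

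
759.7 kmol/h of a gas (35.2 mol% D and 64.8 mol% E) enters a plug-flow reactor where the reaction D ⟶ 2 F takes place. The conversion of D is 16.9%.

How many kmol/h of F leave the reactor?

90.4 kmol/h

D reacted = 0.169 × 267.4 = 45.19 kmol/h; ν_D = −1, so ξ = 45.19/1 = 45.19 kmol/h.
Outlet amounts (n = n₀ + ν ξ):
  D: 267.4 − 1(45.19) = 222.2
  F: 0 + 2(45.19) = 90.39
  E: 492.3 (inert)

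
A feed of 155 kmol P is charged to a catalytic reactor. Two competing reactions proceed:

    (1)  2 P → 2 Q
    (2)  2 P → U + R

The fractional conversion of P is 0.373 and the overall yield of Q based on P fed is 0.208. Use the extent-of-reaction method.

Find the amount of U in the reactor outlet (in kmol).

12.8 kmol

Yield of Q: 2ξ₁ / 155 = 0.208 → ξ₁ = 16.12 kmol.
Conversion of P: 2ξ₁ + 2ξ₂ = 0.373 × 155 = 57.81 → ξ₂ = 12.79 kmol.
Outlet amounts (n = n₀ + Σ ν·ξ):
  P: 155 − 2(16.12) − 2(12.79) = 97.19
  Q: 0 + 2(16.12) = 32.24
  U: 0 + 1(12.79) = 12.79
  R: 0 + 1(12.79) = 12.79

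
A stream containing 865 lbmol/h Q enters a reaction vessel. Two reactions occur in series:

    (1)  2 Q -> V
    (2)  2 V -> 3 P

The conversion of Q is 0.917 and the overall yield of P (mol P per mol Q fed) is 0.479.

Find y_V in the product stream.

Conversion of Q: Q consumed = 2ξ₁ = 0.917 × 865 → ξ₁ = 396.6 lbmol/h.
Yield of P: 3ξ₂ / 865 = 0.479 → ξ₂ = 138.1 lbmol/h.
Outlet amounts (n = n₀ + Σ ν·ξ):
  Q: 865 − 2(396.6) = 71.79
  V: 0 + 1(396.6) − 2(138.1) = 120.4
  P: 0 + 3(138.1) = 414.3
Total out = 606.5 lbmol/h; y_V = 120.4 / 606.5 = 0.1985.

0.198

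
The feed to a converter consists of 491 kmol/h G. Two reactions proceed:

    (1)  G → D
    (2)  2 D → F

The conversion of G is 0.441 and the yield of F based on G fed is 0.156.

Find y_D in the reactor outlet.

0.153

Conversion of G: G consumed = 1ξ₁ = 0.441 × 491 → ξ₁ = 216.5 kmol/h.
Yield of F: 1ξ₂ / 491 = 0.156 → ξ₂ = 76.6 kmol/h.
Outlet amounts (n = n₀ + Σ ν·ξ):
  G: 491 − 1(216.5) = 274.5
  D: 0 + 1(216.5) − 2(76.6) = 63.34
  F: 0 + 1(76.6) = 76.6
Total out = 414.4 kmol/h; y_D = 63.34 / 414.4 = 0.1528.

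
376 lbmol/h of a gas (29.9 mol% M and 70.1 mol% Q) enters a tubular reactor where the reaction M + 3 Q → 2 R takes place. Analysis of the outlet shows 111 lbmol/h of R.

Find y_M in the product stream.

For R: n = n₀ + 2ξ → 111 = 0 + 2ξ, giving ξ = 55.5 lbmol/h.
Outlet amounts (n = n₀ + ν ξ):
  M: 112.4 − 1(55.5) = 56.92
  Q: 263.6 − 3(55.5) = 97.08
  R: 0 + 2(55.5) = 111
Total out = 265 lbmol/h; y_M = 56.92 / 265 = 0.2148.

0.215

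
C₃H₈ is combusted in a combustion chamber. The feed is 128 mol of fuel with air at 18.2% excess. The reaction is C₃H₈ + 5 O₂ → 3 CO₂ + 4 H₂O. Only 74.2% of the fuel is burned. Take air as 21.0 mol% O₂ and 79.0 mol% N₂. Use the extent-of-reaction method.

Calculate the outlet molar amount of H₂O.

380 mol

Stoichiometric O₂ = 5 × 128 = 640 mol; O₂ fed = 640 × 1.182 = 756.5 mol.
N₂ fed = 756.5 × 79/21 = 2846 mol.
Fuel reacted = 0.742 × 128 → ξ = 94.98 mol.
Outlet (n = n₀ + ν ξ):
  C₃H₈: 128 − 1(94.98) = 33.02
  O₂: 756.5 − 5(94.98) = 281.6
  N₂: 2846 (inert)
  CO₂: 0 + 3(94.98) = 284.9
  H₂O: 0 + 4(94.98) = 379.9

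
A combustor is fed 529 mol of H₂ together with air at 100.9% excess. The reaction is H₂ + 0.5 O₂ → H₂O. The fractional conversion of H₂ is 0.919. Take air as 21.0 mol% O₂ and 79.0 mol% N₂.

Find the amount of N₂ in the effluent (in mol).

Stoichiometric O₂ = 0.5 × 529 = 264.5 mol; O₂ fed = 264.5 × 2.009 = 531.4 mol.
N₂ fed = 531.4 × 79/21 = 1999 mol.
Fuel reacted = 0.919 × 529 → ξ = 486.2 mol.
Outlet (n = n₀ + ν ξ):
  H₂: 529 − 1(486.2) = 42.85
  O₂: 531.4 − 0.5(486.2) = 288.3
  N₂: 1999 (inert)
  H₂O: 0 + 1(486.2) = 486.2

2000 mol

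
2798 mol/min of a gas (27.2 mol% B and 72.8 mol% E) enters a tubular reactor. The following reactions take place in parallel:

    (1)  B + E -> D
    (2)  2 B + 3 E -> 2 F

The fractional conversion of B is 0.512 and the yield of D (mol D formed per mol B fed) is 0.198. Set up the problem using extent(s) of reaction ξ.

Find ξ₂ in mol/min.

Yield of D: 1ξ₁ / 761.1 = 0.198 → ξ₁ = 150.7 mol/min.
Conversion of B: 1ξ₁ + 2ξ₂ = 0.512 × 761.1 = 389.7 → ξ₂ = 119.5 mol/min.
Outlet amounts (n = n₀ + Σ ν·ξ):
  B: 761.1 − 1(150.7) − 2(119.5) = 371.4
  E: 2037 − 1(150.7) − 3(119.5) = 1528
  D: 0 + 1(150.7) = 150.7
  F: 0 + 2(119.5) = 239

ξ₂ = 119 mol/min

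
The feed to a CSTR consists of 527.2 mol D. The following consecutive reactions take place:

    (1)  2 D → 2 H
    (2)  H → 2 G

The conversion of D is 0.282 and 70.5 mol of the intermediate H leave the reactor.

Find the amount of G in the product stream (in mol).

Conversion of D: D consumed = 2ξ₁ = 0.282 × 527.2 → ξ₁ = 74.34 mol.
H balance: n_H = 0 + 2ξ₁ − 1ξ₂ = 70.5 → ξ₂ = (2·74.34 − 70.5)/1 = 78.17 mol.
Outlet amounts (n = n₀ + Σ ν·ξ):
  D: 527.2 − 2(74.34) = 378.5
  H: 0 + 2(74.34) − 1(78.17) = 70.5
  G: 0 + 2(78.17) = 156.3

156 mol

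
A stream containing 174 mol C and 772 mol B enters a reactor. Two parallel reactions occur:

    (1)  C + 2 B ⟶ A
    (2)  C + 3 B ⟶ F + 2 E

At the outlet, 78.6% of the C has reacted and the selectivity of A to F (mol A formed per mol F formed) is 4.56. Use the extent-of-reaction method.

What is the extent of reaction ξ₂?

ξ₂ = 24.6 mol

Conversion of C: C consumed = 0.786 × 174 = 136.8 mol = 1ξ₁ + 1ξ₂.
Selectivity: 1ξ₁ / (1ξ₂) = 4.56 → ξ₁ = 4.56 ξ₂.
Substitute: (1·4.56 + 1) ξ₂ = 136.8 → ξ₂ = 24.6 mol, ξ₁ = 112.2 mol.
Outlet amounts (n = n₀ + Σ ν·ξ):
  C: 174 − 1(112.2) − 1(24.6) = 37.24
  B: 772 − 2(112.2) − 3(24.6) = 473.9
  A: 0 + 1(112.2) = 112.2
  F: 0 + 1(24.6) = 24.6
  E: 0 + 2(24.6) = 49.2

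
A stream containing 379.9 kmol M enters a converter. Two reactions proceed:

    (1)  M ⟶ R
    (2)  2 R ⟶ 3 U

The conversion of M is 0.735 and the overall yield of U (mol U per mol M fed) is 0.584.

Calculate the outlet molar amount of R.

Conversion of M: M consumed = 1ξ₁ = 0.735 × 379.9 → ξ₁ = 279.2 kmol.
Yield of U: 3ξ₂ / 379.9 = 0.584 → ξ₂ = 73.95 kmol.
Outlet amounts (n = n₀ + Σ ν·ξ):
  M: 379.9 − 1(279.2) = 100.7
  R: 0 + 1(279.2) − 2(73.95) = 131.3
  U: 0 + 3(73.95) = 221.9

131 kmol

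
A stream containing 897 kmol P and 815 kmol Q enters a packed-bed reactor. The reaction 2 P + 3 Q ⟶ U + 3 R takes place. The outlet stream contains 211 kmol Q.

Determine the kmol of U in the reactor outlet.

201 kmol

For Q: n = n₀ − 3ξ → 211 = 815 − 3ξ, giving ξ = 201.3 kmol.
Outlet amounts (n = n₀ + ν ξ):
  P: 897 − 2(201.3) = 494.3
  Q: 815 − 3(201.3) = 211
  U: 0 + 1(201.3) = 201.3
  R: 0 + 3(201.3) = 604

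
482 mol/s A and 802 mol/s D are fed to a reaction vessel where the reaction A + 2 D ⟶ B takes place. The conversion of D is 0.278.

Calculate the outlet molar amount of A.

371 mol/s

D reacted = 0.278 × 802 = 223 mol/s; ν_D = −2, so ξ = 223/2 = 111.5 mol/s.
Outlet amounts (n = n₀ + ν ξ):
  A: 482 − 1(111.5) = 370.5
  D: 802 − 2(111.5) = 579
  B: 0 + 1(111.5) = 111.5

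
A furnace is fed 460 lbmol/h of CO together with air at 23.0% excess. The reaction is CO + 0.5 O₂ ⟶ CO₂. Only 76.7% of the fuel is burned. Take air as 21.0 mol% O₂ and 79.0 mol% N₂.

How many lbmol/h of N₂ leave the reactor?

1060 lbmol/h

Stoichiometric O₂ = 0.5 × 460 = 230 lbmol/h; O₂ fed = 230 × 1.230 = 282.9 lbmol/h.
N₂ fed = 282.9 × 79/21 = 1064 lbmol/h.
Fuel reacted = 0.767 × 460 → ξ = 352.8 lbmol/h.
Outlet (n = n₀ + ν ξ):
  CO: 460 − 1(352.8) = 107.2
  O₂: 282.9 − 0.5(352.8) = 106.5
  N₂: 1064 (inert)
  CO₂: 0 + 1(352.8) = 352.8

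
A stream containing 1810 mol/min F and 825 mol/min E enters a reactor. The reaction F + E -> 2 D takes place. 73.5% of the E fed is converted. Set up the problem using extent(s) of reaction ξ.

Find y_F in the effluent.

E reacted = 0.735 × 825 = 606.4 mol/min; ν_E = −1, so ξ = 606.4/1 = 606.4 mol/min.
Outlet amounts (n = n₀ + ν ξ):
  F: 1810 − 1(606.4) = 1204
  E: 825 − 1(606.4) = 218.6
  D: 0 + 2(606.4) = 1213
Total out = 2635 mol/min; y_F = 1204 / 2635 = 0.4568.

0.457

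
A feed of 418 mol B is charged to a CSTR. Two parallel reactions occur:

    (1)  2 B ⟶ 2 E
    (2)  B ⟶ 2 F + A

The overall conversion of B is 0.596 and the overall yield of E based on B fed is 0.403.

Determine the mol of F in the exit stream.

161 mol

Yield of E: 2ξ₁ / 418 = 0.403 → ξ₁ = 84.23 mol.
Conversion of B: 2ξ₁ + 1ξ₂ = 0.596 × 418 = 249.1 → ξ₂ = 80.67 mol.
Outlet amounts (n = n₀ + Σ ν·ξ):
  B: 418 − 2(84.23) − 1(80.67) = 168.9
  E: 0 + 2(84.23) = 168.5
  F: 0 + 2(80.67) = 161.3
  A: 0 + 1(80.67) = 80.67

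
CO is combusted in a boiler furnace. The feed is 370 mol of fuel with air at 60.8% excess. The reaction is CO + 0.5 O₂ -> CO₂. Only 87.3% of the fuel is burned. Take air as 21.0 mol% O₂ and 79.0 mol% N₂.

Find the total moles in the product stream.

Stoichiometric O₂ = 0.5 × 370 = 185 mol; O₂ fed = 185 × 1.608 = 297.5 mol.
N₂ fed = 297.5 × 79/21 = 1119 mol.
Fuel reacted = 0.873 × 370 → ξ = 323 mol.
Outlet (n = n₀ + ν ξ):
  CO: 370 − 1(323) = 46.99
  O₂: 297.5 − 0.5(323) = 136
  N₂: 1119 (inert)
  CO₂: 0 + 1(323) = 323
Total out = 46.99 + 136 + 1119 + 323 = 1625 mol.

1630 mol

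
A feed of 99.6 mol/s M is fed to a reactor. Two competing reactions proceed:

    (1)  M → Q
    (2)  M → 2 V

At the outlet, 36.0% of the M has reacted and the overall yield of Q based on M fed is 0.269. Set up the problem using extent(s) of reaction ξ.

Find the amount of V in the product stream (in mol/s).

Yield of Q: 1ξ₁ / 99.6 = 0.269 → ξ₁ = 26.79 mol/s.
Conversion of M: 1ξ₁ + 1ξ₂ = 0.36 × 99.6 = 35.86 → ξ₂ = 9.064 mol/s.
Outlet amounts (n = n₀ + Σ ν·ξ):
  M: 99.6 − 1(26.79) − 1(9.064) = 63.74
  Q: 0 + 1(26.79) = 26.79
  V: 0 + 2(9.064) = 18.13

18.1 mol/s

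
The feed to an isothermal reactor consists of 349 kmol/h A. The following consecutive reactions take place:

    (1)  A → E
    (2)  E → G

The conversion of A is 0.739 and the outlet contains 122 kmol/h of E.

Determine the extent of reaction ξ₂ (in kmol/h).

Conversion of A: A consumed = 1ξ₁ = 0.739 × 349 → ξ₁ = 257.9 kmol/h.
E balance: n_E = 0 + 1ξ₁ − 1ξ₂ = 122 → ξ₂ = (1·257.9 − 122)/1 = 135.9 kmol/h.
Outlet amounts (n = n₀ + Σ ν·ξ):
  A: 349 − 1(257.9) = 91.09
  E: 0 + 1(257.9) − 1(135.9) = 122
  G: 0 + 1(135.9) = 135.9

ξ₂ = 136 kmol/h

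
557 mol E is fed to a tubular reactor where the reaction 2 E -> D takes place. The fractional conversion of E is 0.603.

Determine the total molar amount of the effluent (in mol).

389 mol

E reacted = 0.603 × 557 = 335.9 mol; ν_E = −2, so ξ = 335.9/2 = 167.9 mol.
Outlet amounts (n = n₀ + ν ξ):
  E: 557 − 2(167.9) = 221.1
  D: 0 + 1(167.9) = 167.9
Total out = 221.1 + 167.9 = 389.1 mol.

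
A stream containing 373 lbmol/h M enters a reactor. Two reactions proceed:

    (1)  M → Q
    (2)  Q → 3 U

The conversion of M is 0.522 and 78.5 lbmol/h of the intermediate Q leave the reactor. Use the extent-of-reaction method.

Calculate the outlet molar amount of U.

Conversion of M: M consumed = 1ξ₁ = 0.522 × 373 → ξ₁ = 194.7 lbmol/h.
Q balance: n_Q = 0 + 1ξ₁ − 1ξ₂ = 78.5 → ξ₂ = (1·194.7 − 78.5)/1 = 116.2 lbmol/h.
Outlet amounts (n = n₀ + Σ ν·ξ):
  M: 373 − 1(194.7) = 178.3
  Q: 0 + 1(194.7) − 1(116.2) = 78.5
  U: 0 + 3(116.2) = 348.6

349 lbmol/h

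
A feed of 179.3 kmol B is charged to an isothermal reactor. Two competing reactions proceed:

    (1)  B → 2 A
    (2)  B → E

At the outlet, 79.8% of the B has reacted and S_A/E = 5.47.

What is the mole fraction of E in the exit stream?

0.135

Conversion of B: B consumed = 0.798 × 179.3 = 143.1 kmol = 1ξ₁ + 1ξ₂.
Selectivity: 2ξ₁ / (1ξ₂) = 5.47 → ξ₁ = 2.735 ξ₂.
Substitute: (1·2.735 + 1) ξ₂ = 143.1 → ξ₂ = 38.31 kmol, ξ₁ = 104.8 kmol.
Outlet amounts (n = n₀ + Σ ν·ξ):
  B: 179.3 − 1(104.8) − 1(38.31) = 36.22
  A: 0 + 2(104.8) = 209.5
  E: 0 + 1(38.31) = 38.31
Total out = 284.1 kmol; y_E = 38.31 / 284.1 = 0.1349.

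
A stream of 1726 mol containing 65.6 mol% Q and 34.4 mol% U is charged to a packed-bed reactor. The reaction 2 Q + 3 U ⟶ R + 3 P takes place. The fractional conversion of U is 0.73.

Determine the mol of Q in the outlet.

U reacted = 0.73 × 593.7 = 433.4 mol; ν_U = −3, so ξ = 433.4/3 = 144.5 mol.
Outlet amounts (n = n₀ + ν ξ):
  Q: 1132 − 2(144.5) = 843.3
  U: 593.7 − 3(144.5) = 160.3
  R: 0 + 1(144.5) = 144.5
  P: 0 + 3(144.5) = 433.4

843 mol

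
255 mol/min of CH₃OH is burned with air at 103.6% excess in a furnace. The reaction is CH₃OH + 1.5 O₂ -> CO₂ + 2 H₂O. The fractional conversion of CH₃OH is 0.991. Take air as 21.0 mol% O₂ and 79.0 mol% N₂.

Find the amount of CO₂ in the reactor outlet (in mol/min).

253 mol/min

Stoichiometric O₂ = 1.5 × 255 = 382.5 mol/min; O₂ fed = 382.5 × 2.036 = 778.8 mol/min.
N₂ fed = 778.8 × 79/21 = 2930 mol/min.
Fuel reacted = 0.991 × 255 → ξ = 252.7 mol/min.
Outlet (n = n₀ + ν ξ):
  CH₃OH: 255 − 1(252.7) = 2.295
  O₂: 778.8 − 1.5(252.7) = 399.7
  N₂: 2930 (inert)
  CO₂: 0 + 1(252.7) = 252.7
  H₂O: 0 + 2(252.7) = 505.4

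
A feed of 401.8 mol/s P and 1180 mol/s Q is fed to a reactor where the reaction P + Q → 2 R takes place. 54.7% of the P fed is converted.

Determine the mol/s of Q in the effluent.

P reacted = 0.547 × 401.8 = 219.8 mol/s; ν_P = −1, so ξ = 219.8/1 = 219.8 mol/s.
Outlet amounts (n = n₀ + ν ξ):
  P: 401.8 − 1(219.8) = 182
  Q: 1180 − 1(219.8) = 960.2
  R: 0 + 2(219.8) = 439.6

960 mol/s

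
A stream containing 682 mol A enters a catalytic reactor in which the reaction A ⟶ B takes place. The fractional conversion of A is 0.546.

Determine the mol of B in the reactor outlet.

A reacted = 0.546 × 682 = 372.4 mol; ν_A = −1, so ξ = 372.4/1 = 372.4 mol.
Outlet amounts (n = n₀ + ν ξ):
  A: 682 − 1(372.4) = 309.6
  B: 0 + 1(372.4) = 372.4

372 mol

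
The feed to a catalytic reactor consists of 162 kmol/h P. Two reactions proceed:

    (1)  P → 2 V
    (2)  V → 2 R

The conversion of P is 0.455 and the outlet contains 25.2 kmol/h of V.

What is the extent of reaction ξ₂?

ξ₂ = 122 kmol/h

Conversion of P: P consumed = 1ξ₁ = 0.455 × 162 → ξ₁ = 73.71 kmol/h.
V balance: n_V = 0 + 2ξ₁ − 1ξ₂ = 25.2 → ξ₂ = (2·73.71 − 25.2)/1 = 122.2 kmol/h.
Outlet amounts (n = n₀ + Σ ν·ξ):
  P: 162 − 1(73.71) = 88.29
  V: 0 + 2(73.71) − 1(122.2) = 25.2
  R: 0 + 2(122.2) = 244.4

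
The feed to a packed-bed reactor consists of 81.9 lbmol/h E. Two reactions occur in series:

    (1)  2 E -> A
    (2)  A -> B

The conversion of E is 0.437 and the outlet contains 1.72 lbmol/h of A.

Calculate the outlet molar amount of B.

Conversion of E: E consumed = 2ξ₁ = 0.437 × 81.9 → ξ₁ = 17.9 lbmol/h.
A balance: n_A = 0 + 1ξ₁ − 1ξ₂ = 1.72 → ξ₂ = (1·17.9 − 1.72)/1 = 16.18 lbmol/h.
Outlet amounts (n = n₀ + Σ ν·ξ):
  E: 81.9 − 2(17.9) = 46.11
  A: 0 + 1(17.9) − 1(16.18) = 1.72
  B: 0 + 1(16.18) = 16.18

16.2 lbmol/h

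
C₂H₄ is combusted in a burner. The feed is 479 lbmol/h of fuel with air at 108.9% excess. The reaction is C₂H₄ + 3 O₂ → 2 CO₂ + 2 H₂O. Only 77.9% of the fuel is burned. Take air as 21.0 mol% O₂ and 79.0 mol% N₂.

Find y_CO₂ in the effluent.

Stoichiometric O₂ = 3 × 479 = 1437 lbmol/h; O₂ fed = 1437 × 2.089 = 3002 lbmol/h.
N₂ fed = 3002 × 79/21 = 11290 lbmol/h.
Fuel reacted = 0.779 × 479 → ξ = 373.1 lbmol/h.
Outlet (n = n₀ + ν ξ):
  C₂H₄: 479 − 1(373.1) = 105.9
  O₂: 3002 − 3(373.1) = 1882
  N₂: 11290 (inert)
  CO₂: 0 + 2(373.1) = 746.3
  H₂O: 0 + 2(373.1) = 746.3
Total out = 14770 lbmol/h; y_CO₂ = 746.3 / 14770 = 0.05051.

0.0505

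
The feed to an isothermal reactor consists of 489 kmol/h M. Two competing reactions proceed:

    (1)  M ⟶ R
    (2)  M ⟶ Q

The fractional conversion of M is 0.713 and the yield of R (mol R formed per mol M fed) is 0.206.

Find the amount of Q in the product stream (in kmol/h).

Yield of R: 1ξ₁ / 489 = 0.206 → ξ₁ = 100.7 kmol/h.
Conversion of M: 1ξ₁ + 1ξ₂ = 0.713 × 489 = 348.7 → ξ₂ = 247.9 kmol/h.
Outlet amounts (n = n₀ + Σ ν·ξ):
  M: 489 − 1(100.7) − 1(247.9) = 140.3
  R: 0 + 1(100.7) = 100.7
  Q: 0 + 1(247.9) = 247.9

248 kmol/h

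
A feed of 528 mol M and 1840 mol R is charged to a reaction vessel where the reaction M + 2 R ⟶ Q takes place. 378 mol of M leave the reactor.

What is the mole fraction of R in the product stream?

0.745

For M: n = n₀ − 1ξ → 378 = 528 − 1ξ, giving ξ = 150 mol.
Outlet amounts (n = n₀ + ν ξ):
  M: 528 − 1(150) = 378
  R: 1840 − 2(150) = 1540
  Q: 0 + 1(150) = 150
Total out = 2068 mol; y_R = 1540 / 2068 = 0.7447.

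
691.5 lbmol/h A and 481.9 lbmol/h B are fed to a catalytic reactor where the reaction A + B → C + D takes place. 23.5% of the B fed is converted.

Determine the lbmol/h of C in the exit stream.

113 lbmol/h

B reacted = 0.235 × 481.9 = 113.2 lbmol/h; ν_B = −1, so ξ = 113.2/1 = 113.2 lbmol/h.
Outlet amounts (n = n₀ + ν ξ):
  A: 691.5 − 1(113.2) = 578.3
  B: 481.9 − 1(113.2) = 368.7
  C: 0 + 1(113.2) = 113.2
  D: 0 + 1(113.2) = 113.2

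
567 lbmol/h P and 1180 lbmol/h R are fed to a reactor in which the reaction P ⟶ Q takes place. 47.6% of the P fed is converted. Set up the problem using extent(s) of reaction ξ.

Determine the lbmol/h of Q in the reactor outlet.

270 lbmol/h

P reacted = 0.476 × 567 = 269.9 lbmol/h; ν_P = −1, so ξ = 269.9/1 = 269.9 lbmol/h.
Outlet amounts (n = n₀ + ν ξ):
  P: 567 − 1(269.9) = 297.1
  Q: 0 + 1(269.9) = 269.9
  R: 1180 (inert)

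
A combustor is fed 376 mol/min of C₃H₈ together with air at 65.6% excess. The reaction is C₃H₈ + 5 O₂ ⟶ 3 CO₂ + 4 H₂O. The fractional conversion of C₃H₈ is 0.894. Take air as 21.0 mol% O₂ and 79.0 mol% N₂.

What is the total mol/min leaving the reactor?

15500 mol/min

Stoichiometric O₂ = 5 × 376 = 1880 mol/min; O₂ fed = 1880 × 1.656 = 3113 mol/min.
N₂ fed = 3113 × 79/21 = 11710 mol/min.
Fuel reacted = 0.894 × 376 → ξ = 336.1 mol/min.
Outlet (n = n₀ + ν ξ):
  C₃H₈: 376 − 1(336.1) = 39.86
  O₂: 3113 − 5(336.1) = 1433
  N₂: 11710 (inert)
  CO₂: 0 + 3(336.1) = 1008
  H₂O: 0 + 4(336.1) = 1345
Total out = 39.86 + 1433 + 11710 + 1008 + 1345 = 15540 mol/min.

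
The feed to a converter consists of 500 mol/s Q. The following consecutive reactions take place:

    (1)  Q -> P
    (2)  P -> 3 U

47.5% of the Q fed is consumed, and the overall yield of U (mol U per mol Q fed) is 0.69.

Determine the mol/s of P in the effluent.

Conversion of Q: Q consumed = 1ξ₁ = 0.475 × 500 → ξ₁ = 237.5 mol/s.
Yield of U: 3ξ₂ / 500 = 0.69 → ξ₂ = 115 mol/s.
Outlet amounts (n = n₀ + Σ ν·ξ):
  Q: 500 − 1(237.5) = 262.5
  P: 0 + 1(237.5) − 1(115) = 122.5
  U: 0 + 3(115) = 345

122 mol/s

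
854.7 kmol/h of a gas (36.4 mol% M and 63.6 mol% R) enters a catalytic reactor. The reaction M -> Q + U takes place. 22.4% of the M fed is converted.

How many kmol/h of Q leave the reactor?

69.7 kmol/h

M reacted = 0.224 × 311.1 = 69.69 kmol/h; ν_M = −1, so ξ = 69.69/1 = 69.69 kmol/h.
Outlet amounts (n = n₀ + ν ξ):
  M: 311.1 − 1(69.69) = 241.4
  Q: 0 + 1(69.69) = 69.69
  U: 0 + 1(69.69) = 69.69
  R: 543.6 (inert)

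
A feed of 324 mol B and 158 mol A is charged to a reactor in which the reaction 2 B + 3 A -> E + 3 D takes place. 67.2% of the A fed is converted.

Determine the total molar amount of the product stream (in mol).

A reacted = 0.672 × 158 = 106.2 mol; ν_A = −3, so ξ = 106.2/3 = 35.39 mol.
Outlet amounts (n = n₀ + ν ξ):
  B: 324 − 2(35.39) = 253.2
  A: 158 − 3(35.39) = 51.82
  E: 0 + 1(35.39) = 35.39
  D: 0 + 3(35.39) = 106.2
Total out = 253.2 + 51.82 + 35.39 + 106.2 = 446.6 mol.

447 mol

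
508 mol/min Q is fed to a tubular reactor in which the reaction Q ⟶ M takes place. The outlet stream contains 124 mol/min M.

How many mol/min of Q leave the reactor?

For M: n = n₀ + 1ξ → 124 = 0 + 1ξ, giving ξ = 124 mol/min.
Outlet amounts (n = n₀ + ν ξ):
  Q: 508 − 1(124) = 384
  M: 0 + 1(124) = 124

384 mol/min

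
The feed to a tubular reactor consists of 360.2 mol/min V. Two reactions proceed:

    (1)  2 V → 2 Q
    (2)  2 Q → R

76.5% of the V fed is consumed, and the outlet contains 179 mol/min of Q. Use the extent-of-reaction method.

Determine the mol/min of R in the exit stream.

48.3 mol/min

Conversion of V: V consumed = 2ξ₁ = 0.765 × 360.2 → ξ₁ = 137.8 mol/min.
Q balance: n_Q = 0 + 2ξ₁ − 2ξ₂ = 179 → ξ₂ = (2·137.8 − 179)/2 = 48.28 mol/min.
Outlet amounts (n = n₀ + Σ ν·ξ):
  V: 360.2 − 2(137.8) = 84.65
  Q: 0 + 2(137.8) − 2(48.28) = 179
  R: 0 + 1(48.28) = 48.28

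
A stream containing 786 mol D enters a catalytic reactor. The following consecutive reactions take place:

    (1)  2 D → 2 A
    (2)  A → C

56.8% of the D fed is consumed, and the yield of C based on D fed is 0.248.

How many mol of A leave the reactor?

Conversion of D: D consumed = 2ξ₁ = 0.568 × 786 → ξ₁ = 223.2 mol.
Yield of C: 1ξ₂ / 786 = 0.248 → ξ₂ = 194.9 mol.
Outlet amounts (n = n₀ + Σ ν·ξ):
  D: 786 − 2(223.2) = 339.6
  A: 0 + 2(223.2) − 1(194.9) = 251.5
  C: 0 + 1(194.9) = 194.9

252 mol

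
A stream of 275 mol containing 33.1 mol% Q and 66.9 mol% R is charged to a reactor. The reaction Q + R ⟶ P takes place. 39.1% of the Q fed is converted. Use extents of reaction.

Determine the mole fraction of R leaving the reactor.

0.62

Q reacted = 0.391 × 91.03 = 35.59 mol; ν_Q = −1, so ξ = 35.59/1 = 35.59 mol.
Outlet amounts (n = n₀ + ν ξ):
  Q: 91.03 − 1(35.59) = 55.43
  R: 184 − 1(35.59) = 148.4
  P: 0 + 1(35.59) = 35.59
Total out = 239.4 mol; y_R = 148.4 / 239.4 = 0.6198.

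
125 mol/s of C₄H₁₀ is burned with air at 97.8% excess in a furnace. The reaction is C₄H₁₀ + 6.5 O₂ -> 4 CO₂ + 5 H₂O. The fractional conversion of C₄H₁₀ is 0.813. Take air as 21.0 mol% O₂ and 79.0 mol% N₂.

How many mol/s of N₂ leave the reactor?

6050 mol/s

Stoichiometric O₂ = 6.5 × 125 = 812.5 mol/s; O₂ fed = 812.5 × 1.978 = 1607 mol/s.
N₂ fed = 1607 × 79/21 = 6046 mol/s.
Fuel reacted = 0.813 × 125 → ξ = 101.6 mol/s.
Outlet (n = n₀ + ν ξ):
  C₄H₁₀: 125 − 1(101.6) = 23.38
  O₂: 1607 − 6.5(101.6) = 946.6
  N₂: 6046 (inert)
  CO₂: 0 + 4(101.6) = 406.5
  H₂O: 0 + 5(101.6) = 508.1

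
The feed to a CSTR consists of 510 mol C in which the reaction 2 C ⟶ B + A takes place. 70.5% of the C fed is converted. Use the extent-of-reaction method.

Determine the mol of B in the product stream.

180 mol

C reacted = 0.705 × 510 = 359.5 mol; ν_C = −2, so ξ = 359.5/2 = 179.8 mol.
Outlet amounts (n = n₀ + ν ξ):
  C: 510 − 2(179.8) = 150.5
  B: 0 + 1(179.8) = 179.8
  A: 0 + 1(179.8) = 179.8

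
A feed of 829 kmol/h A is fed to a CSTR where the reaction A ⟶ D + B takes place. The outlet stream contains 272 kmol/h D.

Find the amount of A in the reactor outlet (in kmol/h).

For D: n = n₀ + 1ξ → 272 = 0 + 1ξ, giving ξ = 272 kmol/h.
Outlet amounts (n = n₀ + ν ξ):
  A: 829 − 1(272) = 557
  D: 0 + 1(272) = 272
  B: 0 + 1(272) = 272

557 kmol/h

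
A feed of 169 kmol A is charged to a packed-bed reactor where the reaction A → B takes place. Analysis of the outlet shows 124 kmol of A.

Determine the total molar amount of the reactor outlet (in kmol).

For A: n = n₀ − 1ξ → 124 = 169 − 1ξ, giving ξ = 45 kmol.
Outlet amounts (n = n₀ + ν ξ):
  A: 169 − 1(45) = 124
  B: 0 + 1(45) = 45
Total out = 124 + 45 = 169 kmol.

169 kmol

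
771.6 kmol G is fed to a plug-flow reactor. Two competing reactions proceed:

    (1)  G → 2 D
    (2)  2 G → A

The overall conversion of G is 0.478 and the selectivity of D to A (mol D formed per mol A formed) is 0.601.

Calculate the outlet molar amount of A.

Conversion of G: G consumed = 0.478 × 771.6 = 368.8 kmol = 1ξ₁ + 2ξ₂.
Selectivity: 2ξ₁ / (1ξ₂) = 0.601 → ξ₁ = 0.3005 ξ₂.
Substitute: (1·0.3005 + 2) ξ₂ = 368.8 → ξ₂ = 160.3 kmol, ξ₁ = 48.18 kmol.
Outlet amounts (n = n₀ + Σ ν·ξ):
  G: 771.6 − 1(48.18) − 2(160.3) = 402.8
  D: 0 + 2(48.18) = 96.35
  A: 0 + 1(160.3) = 160.3

160 kmol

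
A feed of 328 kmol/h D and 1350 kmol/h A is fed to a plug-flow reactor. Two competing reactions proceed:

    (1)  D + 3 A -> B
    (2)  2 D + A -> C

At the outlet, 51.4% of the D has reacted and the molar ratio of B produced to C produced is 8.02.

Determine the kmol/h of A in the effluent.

Conversion of D: D consumed = 0.514 × 328 = 168.6 kmol/h = 1ξ₁ + 2ξ₂.
Selectivity: 1ξ₁ / (1ξ₂) = 8.02 → ξ₁ = 8.02 ξ₂.
Substitute: (1·8.02 + 2) ξ₂ = 168.6 → ξ₂ = 16.83 kmol/h, ξ₁ = 134.9 kmol/h.
Outlet amounts (n = n₀ + Σ ν·ξ):
  D: 328 − 1(134.9) − 2(16.83) = 159.4
  A: 1350 − 3(134.9) − 1(16.83) = 928.4
  B: 0 + 1(134.9) = 134.9
  C: 0 + 1(16.83) = 16.83

928 kmol/h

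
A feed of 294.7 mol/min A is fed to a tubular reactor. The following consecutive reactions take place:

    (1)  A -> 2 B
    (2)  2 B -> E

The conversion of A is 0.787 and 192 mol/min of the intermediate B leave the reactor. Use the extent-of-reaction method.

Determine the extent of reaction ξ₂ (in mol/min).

ξ₂ = 136 mol/min

Conversion of A: A consumed = 1ξ₁ = 0.787 × 294.7 → ξ₁ = 231.9 mol/min.
B balance: n_B = 0 + 2ξ₁ − 2ξ₂ = 192 → ξ₂ = (2·231.9 − 192)/2 = 135.9 mol/min.
Outlet amounts (n = n₀ + Σ ν·ξ):
  A: 294.7 − 1(231.9) = 62.77
  B: 0 + 2(231.9) − 2(135.9) = 192
  E: 0 + 1(135.9) = 135.9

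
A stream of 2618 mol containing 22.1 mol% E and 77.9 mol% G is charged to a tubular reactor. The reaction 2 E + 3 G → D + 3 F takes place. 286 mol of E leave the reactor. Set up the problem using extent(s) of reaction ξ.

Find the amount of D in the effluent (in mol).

146 mol

For E: n = n₀ − 2ξ → 286 = 578.6 − 2ξ, giving ξ = 146.3 mol.
Outlet amounts (n = n₀ + ν ξ):
  E: 578.6 − 2(146.3) = 286
  G: 2039 − 3(146.3) = 1601
  D: 0 + 1(146.3) = 146.3
  F: 0 + 3(146.3) = 438.9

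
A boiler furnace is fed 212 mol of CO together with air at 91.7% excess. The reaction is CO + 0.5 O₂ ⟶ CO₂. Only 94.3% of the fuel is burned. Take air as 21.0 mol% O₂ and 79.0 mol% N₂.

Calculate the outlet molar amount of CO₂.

Stoichiometric O₂ = 0.5 × 212 = 106 mol; O₂ fed = 106 × 1.917 = 203.2 mol.
N₂ fed = 203.2 × 79/21 = 764.4 mol.
Fuel reacted = 0.943 × 212 → ξ = 199.9 mol.
Outlet (n = n₀ + ν ξ):
  CO: 212 − 1(199.9) = 12.08
  O₂: 203.2 − 0.5(199.9) = 103.2
  N₂: 764.4 (inert)
  CO₂: 0 + 1(199.9) = 199.9

200 mol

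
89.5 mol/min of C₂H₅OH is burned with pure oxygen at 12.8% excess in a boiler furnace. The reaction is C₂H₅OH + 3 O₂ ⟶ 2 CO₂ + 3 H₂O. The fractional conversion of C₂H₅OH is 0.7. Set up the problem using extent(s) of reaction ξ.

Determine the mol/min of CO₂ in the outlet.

Stoichiometric O₂ = 3 × 89.5 = 268.5 mol/min; O₂ fed = 268.5 × 1.128 = 302.9 mol/min.
Fuel reacted = 0.7 × 89.5 → ξ = 62.65 mol/min.
Outlet (n = n₀ + ν ξ):
  C₂H₅OH: 89.5 − 1(62.65) = 26.85
  O₂: 302.9 − 3(62.65) = 114.9
  CO₂: 0 + 2(62.65) = 125.3
  H₂O: 0 + 3(62.65) = 187.9

125 mol/min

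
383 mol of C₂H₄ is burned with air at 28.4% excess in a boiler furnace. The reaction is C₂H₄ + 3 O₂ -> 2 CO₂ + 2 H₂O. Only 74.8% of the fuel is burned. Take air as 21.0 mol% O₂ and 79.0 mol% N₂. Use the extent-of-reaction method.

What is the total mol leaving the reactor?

Stoichiometric O₂ = 3 × 383 = 1149 mol; O₂ fed = 1149 × 1.284 = 1475 mol.
N₂ fed = 1475 × 79/21 = 5550 mol.
Fuel reacted = 0.748 × 383 → ξ = 286.5 mol.
Outlet (n = n₀ + ν ξ):
  C₂H₄: 383 − 1(286.5) = 96.52
  O₂: 1475 − 3(286.5) = 615.9
  N₂: 5550 (inert)
  CO₂: 0 + 2(286.5) = 573
  H₂O: 0 + 2(286.5) = 573
Total out = 96.52 + 615.9 + 5550 + 573 + 573 = 7408 mol.

7410 mol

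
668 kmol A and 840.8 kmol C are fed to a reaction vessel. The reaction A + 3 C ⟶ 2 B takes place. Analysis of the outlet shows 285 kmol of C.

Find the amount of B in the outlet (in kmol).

For C: n = n₀ − 3ξ → 285 = 840.8 − 3ξ, giving ξ = 185.3 kmol.
Outlet amounts (n = n₀ + ν ξ):
  A: 668 − 1(185.3) = 482.7
  C: 840.8 − 3(185.3) = 285
  B: 0 + 2(185.3) = 370.5

371 kmol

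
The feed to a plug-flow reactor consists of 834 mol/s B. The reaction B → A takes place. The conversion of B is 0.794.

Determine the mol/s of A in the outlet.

B reacted = 0.794 × 834 = 662.2 mol/s; ν_B = −1, so ξ = 662.2/1 = 662.2 mol/s.
Outlet amounts (n = n₀ + ν ξ):
  B: 834 − 1(662.2) = 171.8
  A: 0 + 1(662.2) = 662.2

662 mol/s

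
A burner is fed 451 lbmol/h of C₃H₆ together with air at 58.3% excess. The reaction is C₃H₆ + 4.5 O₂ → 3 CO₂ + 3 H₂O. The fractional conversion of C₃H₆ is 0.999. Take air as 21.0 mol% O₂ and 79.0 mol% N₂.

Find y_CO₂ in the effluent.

Stoichiometric O₂ = 4.5 × 451 = 2030 lbmol/h; O₂ fed = 2030 × 1.583 = 3213 lbmol/h.
N₂ fed = 3213 × 79/21 = 12090 lbmol/h.
Fuel reacted = 0.999 × 451 → ξ = 450.5 lbmol/h.
Outlet (n = n₀ + ν ξ):
  C₃H₆: 451 − 1(450.5) = 0.451
  O₂: 3213 − 4.5(450.5) = 1185
  N₂: 12090 (inert)
  CO₂: 0 + 3(450.5) = 1352
  H₂O: 0 + 3(450.5) = 1352
Total out = 15970 lbmol/h; y_CO₂ = 1352 / 15970 = 0.08461.

0.0846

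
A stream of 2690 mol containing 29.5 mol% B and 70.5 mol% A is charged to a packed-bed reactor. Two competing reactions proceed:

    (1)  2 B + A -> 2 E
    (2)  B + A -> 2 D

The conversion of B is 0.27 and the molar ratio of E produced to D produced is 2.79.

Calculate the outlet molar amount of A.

Conversion of B: B consumed = 0.27 × 793.5 = 214.3 mol = 2ξ₁ + 1ξ₂.
Selectivity: 2ξ₁ / (2ξ₂) = 2.79 → ξ₁ = 2.79 ξ₂.
Substitute: (2·2.79 + 1) ξ₂ = 214.3 → ξ₂ = 32.56 mol, ξ₁ = 90.85 mol.
Outlet amounts (n = n₀ + Σ ν·ξ):
  B: 793.5 − 2(90.85) − 1(32.56) = 579.3
  A: 1896 − 1(90.85) − 1(32.56) = 1773
  E: 0 + 2(90.85) = 181.7
  D: 0 + 2(32.56) = 65.12

1770 mol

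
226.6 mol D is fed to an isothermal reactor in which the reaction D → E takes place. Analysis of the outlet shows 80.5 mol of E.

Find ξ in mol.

For E: n = n₀ + 1ξ → 80.5 = 0 + 1ξ, giving ξ = 80.5 mol.
Outlet amounts (n = n₀ + ν ξ):
  D: 226.6 − 1(80.5) = 146.1
  E: 0 + 1(80.5) = 80.5

ξ = 80.5 mol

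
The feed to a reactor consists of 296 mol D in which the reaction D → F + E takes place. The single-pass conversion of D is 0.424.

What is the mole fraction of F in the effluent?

0.298

D reacted = 0.424 × 296 = 125.5 mol; ν_D = −1, so ξ = 125.5/1 = 125.5 mol.
Outlet amounts (n = n₀ + ν ξ):
  D: 296 − 1(125.5) = 170.5
  F: 0 + 1(125.5) = 125.5
  E: 0 + 1(125.5) = 125.5
Total out = 421.5 mol; y_F = 125.5 / 421.5 = 0.2978.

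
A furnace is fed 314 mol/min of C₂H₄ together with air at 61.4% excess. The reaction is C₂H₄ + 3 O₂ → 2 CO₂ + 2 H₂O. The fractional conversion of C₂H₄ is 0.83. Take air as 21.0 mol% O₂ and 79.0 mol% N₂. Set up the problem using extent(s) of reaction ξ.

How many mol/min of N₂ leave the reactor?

5720 mol/min

Stoichiometric O₂ = 3 × 314 = 942 mol/min; O₂ fed = 942 × 1.614 = 1520 mol/min.
N₂ fed = 1520 × 79/21 = 5720 mol/min.
Fuel reacted = 0.83 × 314 → ξ = 260.6 mol/min.
Outlet (n = n₀ + ν ξ):
  C₂H₄: 314 − 1(260.6) = 53.38
  O₂: 1520 − 3(260.6) = 738.5
  N₂: 5720 (inert)
  CO₂: 0 + 2(260.6) = 521.2
  H₂O: 0 + 2(260.6) = 521.2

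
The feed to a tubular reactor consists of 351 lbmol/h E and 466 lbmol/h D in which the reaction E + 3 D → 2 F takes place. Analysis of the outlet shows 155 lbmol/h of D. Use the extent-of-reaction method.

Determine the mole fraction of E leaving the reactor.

For D: n = n₀ − 3ξ → 155 = 466 − 3ξ, giving ξ = 103.7 lbmol/h.
Outlet amounts (n = n₀ + ν ξ):
  E: 351 − 1(103.7) = 247.3
  D: 466 − 3(103.7) = 155
  F: 0 + 2(103.7) = 207.3
Total out = 609.7 lbmol/h; y_E = 247.3 / 609.7 = 0.4057.

0.406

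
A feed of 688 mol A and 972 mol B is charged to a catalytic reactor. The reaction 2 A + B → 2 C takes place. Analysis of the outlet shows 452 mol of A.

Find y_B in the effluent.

For A: n = n₀ − 2ξ → 452 = 688 − 2ξ, giving ξ = 118 mol.
Outlet amounts (n = n₀ + ν ξ):
  A: 688 − 2(118) = 452
  B: 972 − 1(118) = 854
  C: 0 + 2(118) = 236
Total out = 1542 mol; y_B = 854 / 1542 = 0.5538.

0.554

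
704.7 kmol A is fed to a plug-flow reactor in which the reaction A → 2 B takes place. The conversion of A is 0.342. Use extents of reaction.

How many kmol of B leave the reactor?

A reacted = 0.342 × 704.7 = 241 kmol; ν_A = −1, so ξ = 241/1 = 241 kmol.
Outlet amounts (n = n₀ + ν ξ):
  A: 704.7 − 1(241) = 463.7
  B: 0 + 2(241) = 482

482 kmol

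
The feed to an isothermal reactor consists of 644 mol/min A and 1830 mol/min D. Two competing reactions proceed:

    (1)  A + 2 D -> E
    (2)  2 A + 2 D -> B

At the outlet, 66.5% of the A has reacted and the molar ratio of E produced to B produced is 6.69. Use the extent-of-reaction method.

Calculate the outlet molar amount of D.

1070 mol/min

Conversion of A: A consumed = 0.665 × 644 = 428.3 mol/min = 1ξ₁ + 2ξ₂.
Selectivity: 1ξ₁ / (1ξ₂) = 6.69 → ξ₁ = 6.69 ξ₂.
Substitute: (1·6.69 + 2) ξ₂ = 428.3 → ξ₂ = 49.28 mol/min, ξ₁ = 329.7 mol/min.
Outlet amounts (n = n₀ + Σ ν·ξ):
  A: 644 − 1(329.7) − 2(49.28) = 215.7
  D: 1830 − 2(329.7) − 2(49.28) = 1072
  E: 0 + 1(329.7) = 329.7
  B: 0 + 1(49.28) = 49.28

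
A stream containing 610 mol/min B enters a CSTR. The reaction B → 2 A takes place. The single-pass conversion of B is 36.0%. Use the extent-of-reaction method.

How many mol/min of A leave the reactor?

B reacted = 0.36 × 610 = 219.6 mol/min; ν_B = −1, so ξ = 219.6/1 = 219.6 mol/min.
Outlet amounts (n = n₀ + ν ξ):
  B: 610 − 1(219.6) = 390.4
  A: 0 + 2(219.6) = 439.2

439 mol/min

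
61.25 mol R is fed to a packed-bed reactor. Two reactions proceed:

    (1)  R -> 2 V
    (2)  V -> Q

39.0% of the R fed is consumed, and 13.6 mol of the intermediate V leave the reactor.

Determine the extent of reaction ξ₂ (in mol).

ξ₂ = 34.2 mol

Conversion of R: R consumed = 1ξ₁ = 0.39 × 61.25 → ξ₁ = 23.89 mol.
V balance: n_V = 0 + 2ξ₁ − 1ξ₂ = 13.6 → ξ₂ = (2·23.89 − 13.6)/1 = 34.17 mol.
Outlet amounts (n = n₀ + Σ ν·ξ):
  R: 61.25 − 1(23.89) = 37.36
  V: 0 + 2(23.89) − 1(34.17) = 13.6
  Q: 0 + 1(34.17) = 34.17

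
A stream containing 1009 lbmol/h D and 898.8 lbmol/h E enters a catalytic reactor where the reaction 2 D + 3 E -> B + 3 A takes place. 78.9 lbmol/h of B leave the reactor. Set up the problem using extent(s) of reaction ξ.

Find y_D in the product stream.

0.465

For B: n = n₀ + 1ξ → 78.9 = 0 + 1ξ, giving ξ = 78.9 lbmol/h.
Outlet amounts (n = n₀ + ν ξ):
  D: 1009 − 2(78.9) = 851.2
  E: 898.8 − 3(78.9) = 662.1
  B: 0 + 1(78.9) = 78.9
  A: 0 + 3(78.9) = 236.7
Total out = 1829 lbmol/h; y_D = 851.2 / 1829 = 0.4654.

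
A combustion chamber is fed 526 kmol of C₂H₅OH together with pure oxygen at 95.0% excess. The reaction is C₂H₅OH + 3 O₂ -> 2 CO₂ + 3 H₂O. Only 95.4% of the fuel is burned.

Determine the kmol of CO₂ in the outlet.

1000 kmol

Stoichiometric O₂ = 3 × 526 = 1578 kmol; O₂ fed = 1578 × 1.950 = 3077 kmol.
Fuel reacted = 0.954 × 526 → ξ = 501.8 kmol.
Outlet (n = n₀ + ν ξ):
  C₂H₅OH: 526 − 1(501.8) = 24.2
  O₂: 3077 − 3(501.8) = 1572
  CO₂: 0 + 2(501.8) = 1004
  H₂O: 0 + 3(501.8) = 1505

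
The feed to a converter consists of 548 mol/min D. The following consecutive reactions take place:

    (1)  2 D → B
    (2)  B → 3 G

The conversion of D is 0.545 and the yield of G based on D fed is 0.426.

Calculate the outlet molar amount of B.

71.5 mol/min

Conversion of D: D consumed = 2ξ₁ = 0.545 × 548 → ξ₁ = 149.3 mol/min.
Yield of G: 3ξ₂ / 548 = 0.426 → ξ₂ = 77.82 mol/min.
Outlet amounts (n = n₀ + Σ ν·ξ):
  D: 548 − 2(149.3) = 249.3
  B: 0 + 1(149.3) − 1(77.82) = 71.51
  G: 0 + 3(77.82) = 233.4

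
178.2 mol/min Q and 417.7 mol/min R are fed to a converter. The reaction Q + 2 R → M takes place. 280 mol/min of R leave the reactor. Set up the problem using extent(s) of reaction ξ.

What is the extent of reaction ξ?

ξ = 68.8 mol/min

For R: n = n₀ − 2ξ → 280 = 417.7 − 2ξ, giving ξ = 68.85 mol/min.
Outlet amounts (n = n₀ + ν ξ):
  Q: 178.2 − 1(68.85) = 109.3
  R: 417.7 − 2(68.85) = 280
  M: 0 + 1(68.85) = 68.85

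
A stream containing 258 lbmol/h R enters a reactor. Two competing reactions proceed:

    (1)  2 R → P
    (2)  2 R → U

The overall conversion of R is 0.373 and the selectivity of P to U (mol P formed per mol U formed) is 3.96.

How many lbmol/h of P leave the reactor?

Conversion of R: R consumed = 0.373 × 258 = 96.23 lbmol/h = 2ξ₁ + 2ξ₂.
Selectivity: 1ξ₁ / (1ξ₂) = 3.96 → ξ₁ = 3.96 ξ₂.
Substitute: (2·3.96 + 2) ξ₂ = 96.23 → ξ₂ = 9.701 lbmol/h, ξ₁ = 38.42 lbmol/h.
Outlet amounts (n = n₀ + Σ ν·ξ):
  R: 258 − 2(38.42) − 2(9.701) = 161.8
  P: 0 + 1(38.42) = 38.42
  U: 0 + 1(9.701) = 9.701

38.4 lbmol/h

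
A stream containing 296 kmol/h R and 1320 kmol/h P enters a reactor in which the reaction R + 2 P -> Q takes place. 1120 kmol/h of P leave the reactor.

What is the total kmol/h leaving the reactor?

1420 kmol/h

For P: n = n₀ − 2ξ → 1120 = 1320 − 2ξ, giving ξ = 100 kmol/h.
Outlet amounts (n = n₀ + ν ξ):
  R: 296 − 1(100) = 196
  P: 1320 − 2(100) = 1120
  Q: 0 + 1(100) = 100
Total out = 196 + 1120 + 100 = 1416 kmol/h.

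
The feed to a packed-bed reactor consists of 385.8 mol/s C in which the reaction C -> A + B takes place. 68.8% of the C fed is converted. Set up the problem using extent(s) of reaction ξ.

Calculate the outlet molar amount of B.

C reacted = 0.688 × 385.8 = 265.4 mol/s; ν_C = −1, so ξ = 265.4/1 = 265.4 mol/s.
Outlet amounts (n = n₀ + ν ξ):
  C: 385.8 − 1(265.4) = 120.4
  A: 0 + 1(265.4) = 265.4
  B: 0 + 1(265.4) = 265.4

265 mol/s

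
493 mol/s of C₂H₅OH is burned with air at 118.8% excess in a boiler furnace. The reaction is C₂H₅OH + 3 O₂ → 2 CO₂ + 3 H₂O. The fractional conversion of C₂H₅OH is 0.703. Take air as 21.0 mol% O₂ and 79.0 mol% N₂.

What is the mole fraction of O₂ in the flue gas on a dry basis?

0.144

Stoichiometric O₂ = 3 × 493 = 1479 mol/s; O₂ fed = 1479 × 2.188 = 3236 mol/s.
N₂ fed = 3236 × 79/21 = 12170 mol/s.
Fuel reacted = 0.703 × 493 → ξ = 346.6 mol/s.
Outlet (n = n₀ + ν ξ):
  C₂H₅OH: 493 − 1(346.6) = 146.4
  O₂: 3236 − 3(346.6) = 2196
  N₂: 12170 (inert)
  CO₂: 0 + 2(346.6) = 693.2
  H₂O: 0 + 3(346.6) = 1040
Dry total = 15210 mol/s; y_O₂ (dry) = 2196 / 15210 = 0.1444.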